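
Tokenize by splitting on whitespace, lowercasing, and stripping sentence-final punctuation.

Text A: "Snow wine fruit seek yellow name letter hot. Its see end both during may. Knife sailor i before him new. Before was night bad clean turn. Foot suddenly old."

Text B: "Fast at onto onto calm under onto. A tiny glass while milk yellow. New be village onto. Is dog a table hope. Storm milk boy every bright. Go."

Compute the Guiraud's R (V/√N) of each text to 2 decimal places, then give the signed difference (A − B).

A: V=28, N=29, R=5.20
B: V=23, N=28, R=4.35
Difference = 5.20 − 4.35 = 0.85

0.85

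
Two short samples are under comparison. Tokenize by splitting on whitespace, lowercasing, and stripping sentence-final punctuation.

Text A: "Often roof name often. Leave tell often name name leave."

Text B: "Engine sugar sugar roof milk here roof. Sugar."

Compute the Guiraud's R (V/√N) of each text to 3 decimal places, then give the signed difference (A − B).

A: V=5, N=10, R=1.581
B: V=5, N=8, R=1.768
Difference = 1.581 − 1.768 = -0.187

-0.187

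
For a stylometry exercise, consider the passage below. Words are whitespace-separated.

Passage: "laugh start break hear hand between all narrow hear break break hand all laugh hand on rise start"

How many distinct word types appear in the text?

Distinct types: {all, between, break, hand, hear, laugh, narrow, on, rise, start}
V = 10

10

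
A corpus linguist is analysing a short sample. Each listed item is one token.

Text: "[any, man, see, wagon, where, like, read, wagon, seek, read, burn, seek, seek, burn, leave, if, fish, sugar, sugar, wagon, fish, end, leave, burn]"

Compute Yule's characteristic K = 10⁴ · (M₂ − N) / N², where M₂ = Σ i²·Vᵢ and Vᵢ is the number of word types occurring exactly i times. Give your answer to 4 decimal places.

451.3889

Frequencies: wagon:3, seek:3, burn:3, read:2, leave:2, fish:2, sugar:2, any:1, man:1, see:1, where:1, like:1, if:1, end:1
N = 24. Frequency spectrum: V_1=7, V_2=4, V_3=3
M₂ = 1²·7 + 2²·4 + 3²·3 = 50
K = 10000 × (50 − 24) / 24² = 451.3889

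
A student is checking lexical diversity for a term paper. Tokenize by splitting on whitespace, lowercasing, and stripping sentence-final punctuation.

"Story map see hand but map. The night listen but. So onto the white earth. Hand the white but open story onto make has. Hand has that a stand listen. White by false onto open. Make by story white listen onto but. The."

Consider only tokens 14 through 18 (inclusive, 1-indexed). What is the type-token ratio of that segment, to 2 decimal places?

Segment tokens 14–18: white, earth, hand, the, white
Segment N = 5, segment V = 4.
TTR = 4 / 5 = 0.80

0.80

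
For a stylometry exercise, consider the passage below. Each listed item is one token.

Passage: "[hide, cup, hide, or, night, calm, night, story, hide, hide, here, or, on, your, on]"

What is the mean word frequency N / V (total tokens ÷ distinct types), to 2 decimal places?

N = 15 tokens, V = 9 types.
Mean frequency = N / V = 15 / 9 = 1.67

1.67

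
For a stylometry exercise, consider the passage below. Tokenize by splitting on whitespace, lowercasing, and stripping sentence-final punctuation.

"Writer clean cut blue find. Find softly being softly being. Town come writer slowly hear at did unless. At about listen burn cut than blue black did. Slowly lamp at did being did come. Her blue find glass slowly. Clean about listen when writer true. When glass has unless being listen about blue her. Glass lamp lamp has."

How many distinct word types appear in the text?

25

Distinct types: {about, at, being, black, blue, burn, clean, come, cut, did, find, glass, has, hear, her, lamp, listen, slowly, softly, than, town, true, unless, when, writer}
V = 25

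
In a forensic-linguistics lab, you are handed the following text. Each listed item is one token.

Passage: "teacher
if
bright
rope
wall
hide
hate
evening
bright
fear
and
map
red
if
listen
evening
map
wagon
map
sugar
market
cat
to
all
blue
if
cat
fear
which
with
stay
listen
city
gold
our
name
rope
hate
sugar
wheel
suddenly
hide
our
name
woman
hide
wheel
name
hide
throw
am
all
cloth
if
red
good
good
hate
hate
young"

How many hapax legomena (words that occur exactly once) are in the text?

Frequencies: if:4, hide:4, hate:4, map:3, name:3, bright:2, rope:2, evening:2, fear:2, red:2, listen:2, sugar:2, cat:2, all:2, our:2, wheel:2, good:2, teacher:1, wall:1, and:1, … (15 more, each freq 1)
Hapax (freq=1): am, and, blue, city, cloth, gold, market, stay, suddenly, teacher, throw, to, wagon, wall, which, with, woman, young

18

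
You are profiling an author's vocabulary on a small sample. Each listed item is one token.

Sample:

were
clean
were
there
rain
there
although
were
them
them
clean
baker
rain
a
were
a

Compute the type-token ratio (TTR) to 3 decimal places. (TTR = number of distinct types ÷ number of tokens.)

0.500

N = 16 tokens, V = 8 types.
TTR = V / N = 8 / 16 = 0.500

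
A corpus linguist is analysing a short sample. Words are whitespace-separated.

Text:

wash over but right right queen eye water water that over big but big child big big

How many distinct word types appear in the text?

10

Distinct types: {big, but, child, eye, over, queen, right, that, wash, water}
V = 10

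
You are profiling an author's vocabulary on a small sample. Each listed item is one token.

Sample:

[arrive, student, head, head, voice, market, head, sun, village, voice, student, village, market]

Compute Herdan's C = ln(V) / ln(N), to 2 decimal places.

N = 13, V = 7.
ln(V) = 1.945910, ln(N) = 2.564949
C = 1.945910 / 2.564949 = 0.76

0.76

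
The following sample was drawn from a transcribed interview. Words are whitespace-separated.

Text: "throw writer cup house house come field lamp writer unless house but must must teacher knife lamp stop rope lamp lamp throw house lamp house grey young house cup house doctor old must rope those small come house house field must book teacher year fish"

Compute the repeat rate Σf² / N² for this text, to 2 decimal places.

Frequencies: house:9, lamp:5, must:4, throw:2, writer:2, cup:2, come:2, field:2, teacher:2, rope:2, unless:1, but:1, knife:1, stop:1, grey:1, young:1, doctor:1, old:1, those:1, small:1, … (3 more, each freq 1)
Σf² = 163; N² = 2025
Repeat rate = 163 / 2025 = 0.08

0.08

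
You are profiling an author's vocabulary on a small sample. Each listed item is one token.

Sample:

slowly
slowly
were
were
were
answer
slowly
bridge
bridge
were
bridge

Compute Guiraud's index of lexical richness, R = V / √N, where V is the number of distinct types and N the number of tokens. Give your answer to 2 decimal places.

N = 11, V = 4.
√N = 3.316625
R = 4 / 3.316625 = 1.21

1.21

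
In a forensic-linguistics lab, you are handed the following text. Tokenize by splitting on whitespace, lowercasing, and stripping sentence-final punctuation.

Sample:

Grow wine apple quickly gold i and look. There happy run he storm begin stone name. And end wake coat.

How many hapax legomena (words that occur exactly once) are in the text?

18

Frequencies: and:2, grow:1, wine:1, apple:1, quickly:1, gold:1, i:1, look:1, there:1, happy:1, run:1, he:1, storm:1, begin:1, stone:1, name:1, end:1, wake:1, coat:1
Hapax (freq=1): apple, begin, coat, end, gold, grow, happy, he, i, look, name, quickly, run, stone, storm, there, wake, wine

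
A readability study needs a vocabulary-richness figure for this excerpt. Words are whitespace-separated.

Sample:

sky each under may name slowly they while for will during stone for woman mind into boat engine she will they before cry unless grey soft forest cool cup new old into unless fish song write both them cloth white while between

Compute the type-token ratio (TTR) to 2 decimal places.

N = 42 tokens, V = 36 types.
TTR = V / N = 36 / 42 = 0.86

0.86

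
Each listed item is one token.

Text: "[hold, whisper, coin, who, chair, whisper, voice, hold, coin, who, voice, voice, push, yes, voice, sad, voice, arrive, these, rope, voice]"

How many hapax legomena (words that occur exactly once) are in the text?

7

Frequencies: voice:6, hold:2, whisper:2, coin:2, who:2, chair:1, push:1, yes:1, sad:1, arrive:1, these:1, rope:1
Hapax (freq=1): arrive, chair, push, rope, sad, these, yes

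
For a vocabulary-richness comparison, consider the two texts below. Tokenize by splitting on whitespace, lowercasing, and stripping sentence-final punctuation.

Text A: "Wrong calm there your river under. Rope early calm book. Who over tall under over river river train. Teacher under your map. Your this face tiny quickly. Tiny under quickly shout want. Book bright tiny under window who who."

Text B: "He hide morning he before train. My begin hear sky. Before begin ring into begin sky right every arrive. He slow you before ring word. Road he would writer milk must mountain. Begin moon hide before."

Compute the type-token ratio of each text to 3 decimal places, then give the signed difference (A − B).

-0.077

TTR(A) = 23/39 = 0.590
TTR(B) = 24/36 = 0.667
Difference = 0.590 − 0.667 = -0.077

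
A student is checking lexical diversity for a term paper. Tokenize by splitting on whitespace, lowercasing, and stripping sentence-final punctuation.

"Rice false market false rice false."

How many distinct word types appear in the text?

Distinct types: {false, market, rice}
V = 3

3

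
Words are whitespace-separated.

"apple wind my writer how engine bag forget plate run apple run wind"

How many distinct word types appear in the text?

Distinct types: {apple, bag, engine, forget, how, my, plate, run, wind, writer}
V = 10

10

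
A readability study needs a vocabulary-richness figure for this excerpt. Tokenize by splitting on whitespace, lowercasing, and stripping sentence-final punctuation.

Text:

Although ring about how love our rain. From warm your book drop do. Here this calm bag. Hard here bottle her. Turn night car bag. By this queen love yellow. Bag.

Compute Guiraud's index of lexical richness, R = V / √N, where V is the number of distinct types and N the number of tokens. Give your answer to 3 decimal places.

N = 31, V = 26.
√N = 5.567764
R = 26 / 5.567764 = 4.670

4.670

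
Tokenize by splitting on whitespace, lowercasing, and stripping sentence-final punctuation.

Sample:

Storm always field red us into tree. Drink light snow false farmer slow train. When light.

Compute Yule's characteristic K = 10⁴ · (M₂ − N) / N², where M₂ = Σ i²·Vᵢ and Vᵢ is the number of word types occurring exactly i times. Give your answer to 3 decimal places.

78.125

Frequencies: light:2, storm:1, always:1, field:1, red:1, us:1, into:1, tree:1, drink:1, snow:1, false:1, farmer:1, slow:1, train:1, when:1
N = 16. Frequency spectrum: V_1=14, V_2=1
M₂ = 1²·14 + 2²·1 = 18
K = 10000 × (18 − 16) / 16² = 78.125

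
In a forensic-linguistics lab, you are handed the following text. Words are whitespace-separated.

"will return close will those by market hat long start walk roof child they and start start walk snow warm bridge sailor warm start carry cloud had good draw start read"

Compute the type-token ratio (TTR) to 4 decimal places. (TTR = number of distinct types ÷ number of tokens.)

0.7742

N = 31 tokens, V = 24 types.
TTR = V / N = 24 / 31 = 0.7742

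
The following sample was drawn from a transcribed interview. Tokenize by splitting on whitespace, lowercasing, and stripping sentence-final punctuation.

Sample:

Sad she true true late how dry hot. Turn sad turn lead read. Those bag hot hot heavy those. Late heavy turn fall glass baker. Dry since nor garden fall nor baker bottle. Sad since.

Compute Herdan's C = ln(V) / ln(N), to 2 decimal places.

0.84

N = 35, V = 20.
ln(V) = 2.995732, ln(N) = 3.555348
C = 2.995732 / 3.555348 = 0.84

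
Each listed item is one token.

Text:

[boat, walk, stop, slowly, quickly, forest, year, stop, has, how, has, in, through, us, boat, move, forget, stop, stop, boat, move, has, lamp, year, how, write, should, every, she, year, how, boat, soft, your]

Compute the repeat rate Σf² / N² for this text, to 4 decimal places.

Frequencies: boat:4, stop:4, year:3, has:3, how:3, move:2, walk:1, slowly:1, quickly:1, forest:1, in:1, through:1, us:1, forget:1, lamp:1, write:1, should:1, every:1, she:1, soft:1, … (1 more, each freq 1)
Σf² = 78; N² = 1156
Repeat rate = 78 / 1156 = 0.0675

0.0675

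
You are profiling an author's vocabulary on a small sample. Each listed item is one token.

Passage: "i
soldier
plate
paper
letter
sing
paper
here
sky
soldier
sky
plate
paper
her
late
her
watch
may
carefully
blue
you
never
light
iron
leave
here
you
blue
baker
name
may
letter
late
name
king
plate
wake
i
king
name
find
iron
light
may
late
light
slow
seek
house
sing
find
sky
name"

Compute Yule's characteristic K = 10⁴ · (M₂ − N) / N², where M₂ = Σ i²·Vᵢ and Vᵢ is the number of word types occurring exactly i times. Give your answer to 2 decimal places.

Frequencies: name:4, plate:3, paper:3, sky:3, late:3, may:3, light:3, i:2, soldier:2, letter:2, sing:2, here:2, her:2, blue:2, you:2, iron:2, king:2, find:2, watch:1, carefully:1, … (7 more, each freq 1)
N = 53. Frequency spectrum: V_1=9, V_2=11, V_3=6, V_4=1
M₂ = 1²·9 + 2²·11 + 3²·6 + 4²·1 = 123
K = 10000 × (123 − 53) / 53² = 249.20

249.20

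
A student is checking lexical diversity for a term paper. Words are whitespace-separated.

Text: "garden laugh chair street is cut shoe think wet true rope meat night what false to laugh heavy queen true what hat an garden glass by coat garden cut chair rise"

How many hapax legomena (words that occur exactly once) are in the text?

18

Frequencies: garden:3, laugh:2, chair:2, cut:2, true:2, what:2, street:1, is:1, shoe:1, think:1, wet:1, rope:1, meat:1, night:1, false:1, to:1, heavy:1, queen:1, hat:1, an:1, … (4 more, each freq 1)
Hapax (freq=1): an, by, coat, false, glass, hat, heavy, is, meat, night, queen, rise, rope, shoe, street, think, to, wet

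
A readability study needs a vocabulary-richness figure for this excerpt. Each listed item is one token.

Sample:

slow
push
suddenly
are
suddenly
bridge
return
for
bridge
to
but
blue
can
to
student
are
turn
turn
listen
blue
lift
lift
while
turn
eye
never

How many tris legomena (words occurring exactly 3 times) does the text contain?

1

Frequencies: turn:3, suddenly:2, are:2, bridge:2, to:2, blue:2, lift:2, slow:1, push:1, return:1, for:1, but:1, can:1, student:1, listen:1, while:1, eye:1, never:1
Words with frequency 3: turn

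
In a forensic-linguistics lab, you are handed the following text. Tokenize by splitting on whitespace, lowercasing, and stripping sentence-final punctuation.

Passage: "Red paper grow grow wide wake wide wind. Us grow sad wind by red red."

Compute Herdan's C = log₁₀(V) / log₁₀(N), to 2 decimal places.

0.81

N = 15, V = 9.
log₁₀(V) = 0.954243, log₁₀(N) = 1.176091
C = 0.954243 / 1.176091 = 0.81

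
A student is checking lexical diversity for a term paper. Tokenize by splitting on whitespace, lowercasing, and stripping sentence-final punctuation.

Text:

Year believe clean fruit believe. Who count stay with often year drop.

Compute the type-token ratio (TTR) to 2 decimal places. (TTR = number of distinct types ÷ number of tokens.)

N = 12 tokens, V = 10 types.
TTR = V / N = 10 / 12 = 0.83

0.83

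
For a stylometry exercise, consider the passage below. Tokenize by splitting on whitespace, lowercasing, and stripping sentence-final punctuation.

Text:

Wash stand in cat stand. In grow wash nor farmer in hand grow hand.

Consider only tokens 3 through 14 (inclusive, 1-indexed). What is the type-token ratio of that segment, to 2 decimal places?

Segment tokens 3–14: in, cat, stand, in, grow, wash, nor, farmer, in, hand, grow, hand
Segment N = 12, segment V = 8.
TTR = 8 / 12 = 0.67

0.67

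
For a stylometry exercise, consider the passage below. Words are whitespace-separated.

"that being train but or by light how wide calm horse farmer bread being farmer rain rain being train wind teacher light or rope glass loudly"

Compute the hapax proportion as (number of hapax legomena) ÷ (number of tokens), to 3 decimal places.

0.500

Frequencies: being:3, train:2, or:2, light:2, farmer:2, rain:2, that:1, but:1, by:1, how:1, wide:1, calm:1, horse:1, bread:1, wind:1, teacher:1, rope:1, glass:1, loudly:1
Hapax count = 13; token count = 26.
Ratio = 13 / 26 = 0.500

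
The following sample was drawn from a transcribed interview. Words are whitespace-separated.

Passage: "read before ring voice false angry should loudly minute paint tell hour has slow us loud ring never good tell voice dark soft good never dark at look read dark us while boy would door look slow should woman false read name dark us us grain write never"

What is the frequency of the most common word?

Frequencies: us:4, dark:4, read:3, never:3, ring:2, voice:2, false:2, should:2, tell:2, slow:2, good:2, look:2, before:1, angry:1, loudly:1, minute:1, paint:1, hour:1, has:1, loud:1, … (10 more, each freq 1)
Most common: 'us' with frequency 4.

4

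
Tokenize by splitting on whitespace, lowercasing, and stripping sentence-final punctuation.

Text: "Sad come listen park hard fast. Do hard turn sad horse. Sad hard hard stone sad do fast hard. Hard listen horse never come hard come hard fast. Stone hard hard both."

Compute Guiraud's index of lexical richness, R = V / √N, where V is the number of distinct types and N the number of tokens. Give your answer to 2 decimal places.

2.12

N = 32, V = 12.
√N = 5.656854
R = 12 / 5.656854 = 2.12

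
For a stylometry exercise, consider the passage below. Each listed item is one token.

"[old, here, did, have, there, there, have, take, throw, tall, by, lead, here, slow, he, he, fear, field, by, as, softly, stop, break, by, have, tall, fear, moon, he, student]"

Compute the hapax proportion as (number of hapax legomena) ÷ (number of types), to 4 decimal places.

0.6500

Frequencies: have:3, by:3, he:3, here:2, there:2, tall:2, fear:2, old:1, did:1, take:1, throw:1, lead:1, slow:1, field:1, as:1, softly:1, stop:1, break:1, moon:1, student:1
Hapax count = 13; type count = 20.
Ratio = 13 / 20 = 0.6500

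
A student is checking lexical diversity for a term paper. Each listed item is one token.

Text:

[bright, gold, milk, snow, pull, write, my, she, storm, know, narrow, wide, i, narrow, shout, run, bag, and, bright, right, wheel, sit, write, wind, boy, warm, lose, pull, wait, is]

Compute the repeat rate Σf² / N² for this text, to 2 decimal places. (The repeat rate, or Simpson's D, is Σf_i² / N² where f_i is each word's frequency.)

0.04

Frequencies: bright:2, pull:2, write:2, narrow:2, gold:1, milk:1, snow:1, my:1, she:1, storm:1, know:1, wide:1, i:1, shout:1, run:1, bag:1, and:1, right:1, wheel:1, sit:1, … (6 more, each freq 1)
Σf² = 38; N² = 900
Repeat rate = 38 / 900 = 0.04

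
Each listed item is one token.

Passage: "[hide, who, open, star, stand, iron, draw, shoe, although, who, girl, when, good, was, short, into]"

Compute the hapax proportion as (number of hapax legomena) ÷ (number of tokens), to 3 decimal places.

0.875

Frequencies: who:2, hide:1, open:1, star:1, stand:1, iron:1, draw:1, shoe:1, although:1, girl:1, when:1, good:1, was:1, short:1, into:1
Hapax count = 14; token count = 16.
Ratio = 14 / 16 = 0.875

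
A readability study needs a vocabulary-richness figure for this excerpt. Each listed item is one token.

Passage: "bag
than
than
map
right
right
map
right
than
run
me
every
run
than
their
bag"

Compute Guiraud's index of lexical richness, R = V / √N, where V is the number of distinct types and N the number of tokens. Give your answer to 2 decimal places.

N = 16, V = 8.
√N = 4.000000
R = 8 / 4.000000 = 2.00

2.00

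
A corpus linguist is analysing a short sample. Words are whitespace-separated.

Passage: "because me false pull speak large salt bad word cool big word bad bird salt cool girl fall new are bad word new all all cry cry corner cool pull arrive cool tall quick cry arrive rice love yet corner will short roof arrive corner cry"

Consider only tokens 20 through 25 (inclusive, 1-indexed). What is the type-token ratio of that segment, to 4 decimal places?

0.8333

Segment tokens 20–25: are, bad, word, new, all, all
Segment N = 6, segment V = 5.
TTR = 5 / 6 = 0.8333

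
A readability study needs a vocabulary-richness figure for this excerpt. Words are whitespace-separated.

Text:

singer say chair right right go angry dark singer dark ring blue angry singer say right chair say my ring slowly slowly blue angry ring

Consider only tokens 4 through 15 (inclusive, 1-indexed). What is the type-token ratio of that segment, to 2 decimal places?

Segment tokens 4–15: right, right, go, angry, dark, singer, dark, ring, blue, angry, singer, say
Segment N = 12, segment V = 8.
TTR = 8 / 12 = 0.67

0.67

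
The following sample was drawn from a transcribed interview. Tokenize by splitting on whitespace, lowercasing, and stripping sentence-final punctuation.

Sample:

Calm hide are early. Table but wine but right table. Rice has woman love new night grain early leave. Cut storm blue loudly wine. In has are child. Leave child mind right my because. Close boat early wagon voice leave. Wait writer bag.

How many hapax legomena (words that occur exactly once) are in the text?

Frequencies: early:3, leave:3, are:2, table:2, but:2, wine:2, right:2, has:2, child:2, calm:1, hide:1, rice:1, woman:1, love:1, new:1, night:1, grain:1, cut:1, storm:1, blue:1, … (12 more, each freq 1)
Hapax (freq=1): bag, because, blue, boat, calm, close, cut, grain, hide, in, loudly, love, mind, my, new, night, rice, storm, voice, wagon, wait, woman, writer

23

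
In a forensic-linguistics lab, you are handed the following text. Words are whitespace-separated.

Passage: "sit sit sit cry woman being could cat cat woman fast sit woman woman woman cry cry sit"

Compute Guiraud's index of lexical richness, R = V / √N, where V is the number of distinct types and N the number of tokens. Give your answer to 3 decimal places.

N = 18, V = 7.
√N = 4.242641
R = 7 / 4.242641 = 1.650

1.650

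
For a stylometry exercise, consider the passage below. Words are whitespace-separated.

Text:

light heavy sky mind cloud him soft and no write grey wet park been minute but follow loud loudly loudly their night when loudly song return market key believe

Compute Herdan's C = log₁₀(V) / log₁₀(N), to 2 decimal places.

N = 29, V = 27.
log₁₀(V) = 1.431364, log₁₀(N) = 1.462398
C = 1.431364 / 1.462398 = 0.98

0.98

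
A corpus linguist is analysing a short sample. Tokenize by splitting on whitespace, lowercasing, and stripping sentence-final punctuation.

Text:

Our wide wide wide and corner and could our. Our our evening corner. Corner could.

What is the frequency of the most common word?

Frequencies: our:4, wide:3, corner:3, and:2, could:2, evening:1
Most common: 'our' with frequency 4.

4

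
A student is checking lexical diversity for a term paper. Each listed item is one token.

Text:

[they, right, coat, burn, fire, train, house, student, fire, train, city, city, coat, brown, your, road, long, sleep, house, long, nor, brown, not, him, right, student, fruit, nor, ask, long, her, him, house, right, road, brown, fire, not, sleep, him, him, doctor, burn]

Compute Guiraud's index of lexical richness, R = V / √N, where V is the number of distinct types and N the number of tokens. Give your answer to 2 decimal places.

N = 43, V = 21.
√N = 6.557439
R = 21 / 6.557439 = 3.20

3.20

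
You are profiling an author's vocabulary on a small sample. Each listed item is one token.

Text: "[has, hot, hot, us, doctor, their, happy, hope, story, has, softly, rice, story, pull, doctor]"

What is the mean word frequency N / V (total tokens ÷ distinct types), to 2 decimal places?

N = 15 tokens, V = 11 types.
Mean frequency = N / V = 15 / 11 = 1.36

1.36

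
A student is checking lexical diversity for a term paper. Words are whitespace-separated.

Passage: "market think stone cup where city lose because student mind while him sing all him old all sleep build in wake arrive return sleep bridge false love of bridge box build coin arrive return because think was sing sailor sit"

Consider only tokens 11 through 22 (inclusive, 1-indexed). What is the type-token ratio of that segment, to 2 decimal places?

0.83

Segment tokens 11–22: while, him, sing, all, him, old, all, sleep, build, in, wake, arrive
Segment N = 12, segment V = 10.
TTR = 10 / 12 = 0.83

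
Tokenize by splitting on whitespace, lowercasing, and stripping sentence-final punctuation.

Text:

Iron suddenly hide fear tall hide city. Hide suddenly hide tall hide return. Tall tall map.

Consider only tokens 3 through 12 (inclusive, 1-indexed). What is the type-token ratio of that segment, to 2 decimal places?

Segment tokens 3–12: hide, fear, tall, hide, city, hide, suddenly, hide, tall, hide
Segment N = 10, segment V = 5.
TTR = 5 / 10 = 0.50

0.50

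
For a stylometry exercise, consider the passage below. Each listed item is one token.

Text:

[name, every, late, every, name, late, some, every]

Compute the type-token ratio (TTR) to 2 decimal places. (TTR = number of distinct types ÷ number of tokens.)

0.50

N = 8 tokens, V = 4 types.
TTR = V / N = 4 / 8 = 0.50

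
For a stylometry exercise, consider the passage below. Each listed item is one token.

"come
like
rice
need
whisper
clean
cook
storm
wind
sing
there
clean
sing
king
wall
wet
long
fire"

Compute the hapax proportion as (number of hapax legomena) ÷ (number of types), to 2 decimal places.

Frequencies: clean:2, sing:2, come:1, like:1, rice:1, need:1, whisper:1, cook:1, storm:1, wind:1, there:1, king:1, wall:1, wet:1, long:1, fire:1
Hapax count = 14; type count = 16.
Ratio = 14 / 16 = 0.88

0.88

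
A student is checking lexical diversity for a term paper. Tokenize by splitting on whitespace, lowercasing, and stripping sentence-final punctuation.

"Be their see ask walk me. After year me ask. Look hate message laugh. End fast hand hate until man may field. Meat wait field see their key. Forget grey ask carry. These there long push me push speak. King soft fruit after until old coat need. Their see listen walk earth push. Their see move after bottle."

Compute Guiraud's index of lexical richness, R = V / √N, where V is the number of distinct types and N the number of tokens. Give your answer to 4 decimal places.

N = 58, V = 40.
√N = 7.615773
R = 40 / 7.615773 = 5.2523

5.2523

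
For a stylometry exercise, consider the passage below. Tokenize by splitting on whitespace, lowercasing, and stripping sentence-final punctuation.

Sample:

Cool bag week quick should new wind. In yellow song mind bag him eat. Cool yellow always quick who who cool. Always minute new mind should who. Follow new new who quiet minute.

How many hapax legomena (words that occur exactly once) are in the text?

8

Frequencies: new:4, who:4, cool:3, bag:2, quick:2, should:2, yellow:2, mind:2, always:2, minute:2, week:1, wind:1, in:1, song:1, him:1, eat:1, follow:1, quiet:1
Hapax (freq=1): eat, follow, him, in, quiet, song, week, wind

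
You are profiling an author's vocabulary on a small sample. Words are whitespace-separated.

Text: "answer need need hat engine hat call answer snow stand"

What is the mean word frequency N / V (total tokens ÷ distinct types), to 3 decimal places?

1.429

N = 10 tokens, V = 7 types.
Mean frequency = N / V = 10 / 7 = 1.429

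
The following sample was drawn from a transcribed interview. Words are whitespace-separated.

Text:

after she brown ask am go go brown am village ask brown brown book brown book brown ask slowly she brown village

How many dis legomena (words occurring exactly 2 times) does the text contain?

5

Frequencies: brown:7, ask:3, she:2, am:2, go:2, village:2, book:2, after:1, slowly:1
Words with frequency 2: am, book, go, she, village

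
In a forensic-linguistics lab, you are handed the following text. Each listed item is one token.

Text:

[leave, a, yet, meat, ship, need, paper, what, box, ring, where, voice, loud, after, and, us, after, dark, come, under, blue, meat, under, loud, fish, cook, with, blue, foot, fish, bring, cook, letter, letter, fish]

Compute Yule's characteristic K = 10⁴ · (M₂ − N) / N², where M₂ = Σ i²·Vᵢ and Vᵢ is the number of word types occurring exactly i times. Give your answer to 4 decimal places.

163.2653

Frequencies: fish:3, meat:2, loud:2, after:2, under:2, blue:2, cook:2, letter:2, leave:1, a:1, yet:1, ship:1, need:1, paper:1, what:1, box:1, ring:1, where:1, voice:1, and:1, … (6 more, each freq 1)
N = 35. Frequency spectrum: V_1=18, V_2=7, V_3=1
M₂ = 1²·18 + 2²·7 + 3²·1 = 55
K = 10000 × (55 − 35) / 35² = 163.2653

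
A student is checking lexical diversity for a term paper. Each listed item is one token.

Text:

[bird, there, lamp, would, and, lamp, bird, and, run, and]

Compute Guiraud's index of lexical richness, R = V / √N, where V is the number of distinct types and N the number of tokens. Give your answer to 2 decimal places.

N = 10, V = 6.
√N = 3.162278
R = 6 / 3.162278 = 1.90

1.90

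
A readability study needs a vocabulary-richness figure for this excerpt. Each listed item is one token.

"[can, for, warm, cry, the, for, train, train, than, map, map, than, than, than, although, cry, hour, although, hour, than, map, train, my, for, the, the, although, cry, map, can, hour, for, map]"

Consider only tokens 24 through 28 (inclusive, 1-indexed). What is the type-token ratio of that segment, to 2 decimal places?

Segment tokens 24–28: for, the, the, although, cry
Segment N = 5, segment V = 4.
TTR = 4 / 5 = 0.80

0.80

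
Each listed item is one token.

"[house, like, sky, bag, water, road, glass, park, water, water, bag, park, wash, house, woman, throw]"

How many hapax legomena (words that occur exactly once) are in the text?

7

Frequencies: water:3, house:2, bag:2, park:2, like:1, sky:1, road:1, glass:1, wash:1, woman:1, throw:1
Hapax (freq=1): glass, like, road, sky, throw, wash, woman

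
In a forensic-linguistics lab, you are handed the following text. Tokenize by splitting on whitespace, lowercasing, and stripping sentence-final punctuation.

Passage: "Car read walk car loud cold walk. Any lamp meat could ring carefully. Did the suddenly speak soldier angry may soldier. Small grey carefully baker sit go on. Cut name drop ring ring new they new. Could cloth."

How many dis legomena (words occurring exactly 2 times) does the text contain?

Frequencies: ring:3, car:2, walk:2, could:2, carefully:2, soldier:2, new:2, read:1, loud:1, cold:1, any:1, lamp:1, meat:1, did:1, the:1, suddenly:1, speak:1, angry:1, may:1, small:1, … (10 more, each freq 1)
Words with frequency 2: car, carefully, could, new, soldier, walk

6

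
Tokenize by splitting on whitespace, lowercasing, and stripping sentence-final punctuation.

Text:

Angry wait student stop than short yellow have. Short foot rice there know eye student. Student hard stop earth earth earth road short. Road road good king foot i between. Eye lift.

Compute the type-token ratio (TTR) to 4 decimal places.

N = 32 tokens, V = 21 types.
TTR = V / N = 21 / 32 = 0.6563

0.6563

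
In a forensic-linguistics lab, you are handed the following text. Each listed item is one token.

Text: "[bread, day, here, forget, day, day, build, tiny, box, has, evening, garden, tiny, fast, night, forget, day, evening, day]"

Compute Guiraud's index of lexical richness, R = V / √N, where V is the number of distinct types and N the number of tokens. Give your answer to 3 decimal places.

N = 19, V = 12.
√N = 4.358899
R = 12 / 4.358899 = 2.753

2.753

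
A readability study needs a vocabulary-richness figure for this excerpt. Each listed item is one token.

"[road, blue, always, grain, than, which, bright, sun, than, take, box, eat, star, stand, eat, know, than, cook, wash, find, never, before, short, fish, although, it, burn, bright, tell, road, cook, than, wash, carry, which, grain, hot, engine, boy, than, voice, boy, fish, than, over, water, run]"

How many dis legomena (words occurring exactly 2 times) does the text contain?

9

Frequencies: than:6, road:2, grain:2, which:2, bright:2, eat:2, cook:2, wash:2, fish:2, boy:2, blue:1, always:1, sun:1, take:1, box:1, star:1, stand:1, know:1, find:1, never:1, … (13 more, each freq 1)
Words with frequency 2: boy, bright, cook, eat, fish, grain, road, wash, which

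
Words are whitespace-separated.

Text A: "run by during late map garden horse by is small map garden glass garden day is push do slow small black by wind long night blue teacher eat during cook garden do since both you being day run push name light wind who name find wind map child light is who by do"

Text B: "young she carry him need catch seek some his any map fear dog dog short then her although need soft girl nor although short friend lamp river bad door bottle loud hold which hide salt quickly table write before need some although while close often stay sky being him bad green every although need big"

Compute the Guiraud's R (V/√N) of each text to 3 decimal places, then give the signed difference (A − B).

-1.675

A: V=31, N=53, R=4.258
B: V=44, N=55, R=5.933
Difference = 4.258 − 5.933 = -1.675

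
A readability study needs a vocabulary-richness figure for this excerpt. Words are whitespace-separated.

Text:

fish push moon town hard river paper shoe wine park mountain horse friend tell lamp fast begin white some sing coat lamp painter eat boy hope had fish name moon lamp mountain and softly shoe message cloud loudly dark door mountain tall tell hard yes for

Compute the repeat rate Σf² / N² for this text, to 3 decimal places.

Frequencies: mountain:3, lamp:3, fish:2, moon:2, hard:2, shoe:2, tell:2, push:1, town:1, river:1, paper:1, wine:1, park:1, horse:1, friend:1, fast:1, begin:1, white:1, some:1, sing:1, … (17 more, each freq 1)
Σf² = 68; N² = 2116
Repeat rate = 68 / 2116 = 0.032

0.032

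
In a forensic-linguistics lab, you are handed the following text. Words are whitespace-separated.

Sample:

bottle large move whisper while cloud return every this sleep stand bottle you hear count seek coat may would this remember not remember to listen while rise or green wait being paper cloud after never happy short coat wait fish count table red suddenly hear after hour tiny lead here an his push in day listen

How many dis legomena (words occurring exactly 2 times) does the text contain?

11

Frequencies: bottle:2, while:2, cloud:2, this:2, hear:2, count:2, coat:2, remember:2, listen:2, wait:2, after:2, large:1, move:1, whisper:1, return:1, every:1, sleep:1, stand:1, you:1, seek:1, … (25 more, each freq 1)
Words with frequency 2: after, bottle, cloud, coat, count, hear, listen, remember, this, wait, while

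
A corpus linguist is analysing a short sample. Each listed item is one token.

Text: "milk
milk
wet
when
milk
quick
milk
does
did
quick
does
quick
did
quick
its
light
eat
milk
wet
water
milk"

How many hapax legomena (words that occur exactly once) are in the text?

Frequencies: milk:6, quick:4, wet:2, does:2, did:2, when:1, its:1, light:1, eat:1, water:1
Hapax (freq=1): eat, its, light, water, when

5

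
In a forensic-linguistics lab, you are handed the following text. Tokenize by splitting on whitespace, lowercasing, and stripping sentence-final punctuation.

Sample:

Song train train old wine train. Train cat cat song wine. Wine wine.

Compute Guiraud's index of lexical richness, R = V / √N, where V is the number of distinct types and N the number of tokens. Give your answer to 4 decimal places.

N = 13, V = 5.
√N = 3.605551
R = 5 / 3.605551 = 1.3868

1.3868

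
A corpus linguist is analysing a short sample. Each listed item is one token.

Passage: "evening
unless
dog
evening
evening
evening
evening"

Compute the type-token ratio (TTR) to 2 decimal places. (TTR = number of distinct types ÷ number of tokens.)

0.43

N = 7 tokens, V = 3 types.
TTR = V / N = 3 / 7 = 0.43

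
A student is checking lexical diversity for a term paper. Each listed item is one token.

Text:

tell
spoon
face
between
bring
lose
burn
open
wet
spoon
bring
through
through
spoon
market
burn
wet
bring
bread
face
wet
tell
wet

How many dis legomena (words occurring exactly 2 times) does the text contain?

4

Frequencies: wet:4, spoon:3, bring:3, tell:2, face:2, burn:2, through:2, between:1, lose:1, open:1, market:1, bread:1
Words with frequency 2: burn, face, tell, through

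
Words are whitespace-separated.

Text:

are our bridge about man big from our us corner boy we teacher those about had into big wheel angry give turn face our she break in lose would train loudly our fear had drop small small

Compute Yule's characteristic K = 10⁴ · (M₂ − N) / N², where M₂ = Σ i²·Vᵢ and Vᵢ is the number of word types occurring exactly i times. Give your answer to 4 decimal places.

Frequencies: our:4, about:2, big:2, had:2, small:2, are:1, bridge:1, man:1, from:1, us:1, corner:1, boy:1, we:1, teacher:1, those:1, into:1, wheel:1, angry:1, give:1, turn:1, … (10 more, each freq 1)
N = 37. Frequency spectrum: V_1=25, V_2=4, V_4=1
M₂ = 1²·25 + 2²·4 + 4²·1 = 57
K = 10000 × (57 − 37) / 37² = 146.0920

146.0920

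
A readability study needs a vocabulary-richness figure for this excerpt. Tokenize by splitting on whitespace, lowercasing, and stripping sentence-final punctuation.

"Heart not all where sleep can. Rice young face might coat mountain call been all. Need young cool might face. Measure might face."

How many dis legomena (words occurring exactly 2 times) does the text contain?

2

Frequencies: face:3, might:3, all:2, young:2, heart:1, not:1, where:1, sleep:1, can:1, rice:1, coat:1, mountain:1, call:1, been:1, need:1, cool:1, measure:1
Words with frequency 2: all, young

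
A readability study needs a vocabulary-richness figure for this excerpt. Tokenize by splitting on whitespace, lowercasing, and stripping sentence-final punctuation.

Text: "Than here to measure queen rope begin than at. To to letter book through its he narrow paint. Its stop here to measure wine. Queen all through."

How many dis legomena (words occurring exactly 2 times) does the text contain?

Frequencies: to:4, than:2, here:2, measure:2, queen:2, through:2, its:2, rope:1, begin:1, at:1, letter:1, book:1, he:1, narrow:1, paint:1, stop:1, wine:1, all:1
Words with frequency 2: here, its, measure, queen, than, through

6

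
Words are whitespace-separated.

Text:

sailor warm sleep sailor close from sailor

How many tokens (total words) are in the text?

7

Tokens: sailor, warm, sleep, sailor, close, from, sailor
N = 7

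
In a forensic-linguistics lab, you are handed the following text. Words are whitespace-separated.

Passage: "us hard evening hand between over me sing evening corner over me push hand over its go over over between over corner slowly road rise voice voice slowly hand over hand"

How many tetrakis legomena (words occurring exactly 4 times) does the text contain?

Frequencies: over:7, hand:4, evening:2, between:2, me:2, corner:2, slowly:2, voice:2, us:1, hard:1, sing:1, push:1, its:1, go:1, road:1, rise:1
Words with frequency 4: hand

1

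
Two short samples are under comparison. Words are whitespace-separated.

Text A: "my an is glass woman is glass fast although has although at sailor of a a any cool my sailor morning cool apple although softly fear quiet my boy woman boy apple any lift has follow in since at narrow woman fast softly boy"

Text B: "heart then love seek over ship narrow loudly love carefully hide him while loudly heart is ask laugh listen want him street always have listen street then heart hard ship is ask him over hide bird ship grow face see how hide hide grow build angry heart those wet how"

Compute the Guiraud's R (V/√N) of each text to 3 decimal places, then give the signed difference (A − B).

A: V=25, N=44, R=3.769
B: V=30, N=50, R=4.243
Difference = 3.769 − 4.243 = -0.474

-0.474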